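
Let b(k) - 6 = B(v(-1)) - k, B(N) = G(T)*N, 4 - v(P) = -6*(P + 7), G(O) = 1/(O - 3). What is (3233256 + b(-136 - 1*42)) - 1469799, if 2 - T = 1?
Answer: 1763621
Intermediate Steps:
T = 1 (T = 2 - 1*1 = 2 - 1 = 1)
G(O) = 1/(-3 + O)
v(P) = 46 + 6*P (v(P) = 4 - (-6)*(P + 7) = 4 - (-6)*(7 + P) = 4 - (-42 - 6*P) = 4 + (42 + 6*P) = 46 + 6*P)
B(N) = -N/2 (B(N) = N/(-3 + 1) = N/(-2) = -N/2)
b(k) = -14 - k (b(k) = 6 + (-(46 + 6*(-1))/2 - k) = 6 + (-(46 - 6)/2 - k) = 6 + (-1/2*40 - k) = 6 + (-20 - k) = -14 - k)
(3233256 + b(-136 - 1*42)) - 1469799 = (3233256 + (-14 - (-136 - 1*42))) - 1469799 = (3233256 + (-14 - (-136 - 42))) - 1469799 = (3233256 + (-14 - 1*(-178))) - 1469799 = (3233256 + (-14 + 178)) - 1469799 = (3233256 + 164) - 1469799 = 3233420 - 1469799 = 1763621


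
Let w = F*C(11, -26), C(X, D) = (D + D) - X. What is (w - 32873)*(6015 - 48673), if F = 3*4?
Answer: 1434545882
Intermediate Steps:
F = 12
C(X, D) = -X + 2*D (C(X, D) = 2*D - X = -X + 2*D)
w = -756 (w = 12*(-1*11 + 2*(-26)) = 12*(-11 - 52) = 12*(-63) = -756)
(w - 32873)*(6015 - 48673) = (-756 - 32873)*(6015 - 48673) = -33629*(-42658) = 1434545882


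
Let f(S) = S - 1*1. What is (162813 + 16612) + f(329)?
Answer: 179753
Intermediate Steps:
f(S) = -1 + S (f(S) = S - 1 = -1 + S)
(162813 + 16612) + f(329) = (162813 + 16612) + (-1 + 329) = 179425 + 328 = 179753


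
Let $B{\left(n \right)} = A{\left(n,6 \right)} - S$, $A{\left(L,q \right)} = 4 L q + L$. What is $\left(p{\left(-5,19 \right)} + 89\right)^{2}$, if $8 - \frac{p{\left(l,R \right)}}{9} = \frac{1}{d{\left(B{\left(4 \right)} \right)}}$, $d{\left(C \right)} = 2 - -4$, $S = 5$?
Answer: $\frac{101761}{4} \approx 25440.0$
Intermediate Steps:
$A{\left(L,q \right)} = L + 4 L q$ ($A{\left(L,q \right)} = 4 L q + L = L + 4 L q$)
$B{\left(n \right)} = -5 + 25 n$ ($B{\left(n \right)} = n \left(1 + 4 \cdot 6\right) - 5 = n \left(1 + 24\right) - 5 = n 25 - 5 = 25 n - 5 = -5 + 25 n$)
$d{\left(C \right)} = 6$ ($d{\left(C \right)} = 2 + 4 = 6$)
$p{\left(l,R \right)} = \frac{141}{2}$ ($p{\left(l,R \right)} = 72 - \frac{9}{6} = 72 - \frac{3}{2} = \frac{141}{2}$)
$\left(p{\left(-5,19 \right)} + 89\right)^{2} = \left(\frac{141}{2} + 89\right)^{2} = \left(\frac{319}{2}\right)^{2} = \frac{101761}{4}$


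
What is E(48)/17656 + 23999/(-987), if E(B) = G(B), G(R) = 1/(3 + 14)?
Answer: -7203346861/296250024 ≈ -24.315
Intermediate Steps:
G(R) = 1/17
E(B) = 1/17
E(48)/17656 + 23999/(-987) = (1/17)/17656 + 23999/(-987) = (1/17)*(1/17656) + 23999*(-1/987) = 1/300152 - 23999/987 = -7203346861/296250024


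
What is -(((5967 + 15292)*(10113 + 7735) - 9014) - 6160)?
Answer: -379415458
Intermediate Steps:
-(((5967 + 15292)*(10113 + 7735) - 9014) - 6160) = -((21259*17848 - 9014) - 6160) = -((379430632 - 9014) - 6160) = -(379421618 - 6160) = -1*379415458 = -379415458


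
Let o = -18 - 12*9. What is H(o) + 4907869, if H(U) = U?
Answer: 4907743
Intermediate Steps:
o = -126 (o = -18 - 108 = -126)
H(o) + 4907869 = -126 + 4907869 = 4907743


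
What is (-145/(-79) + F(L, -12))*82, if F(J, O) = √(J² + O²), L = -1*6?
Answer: 11890/79 + 492*√5 ≈ 1250.7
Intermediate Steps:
L = -6
(-145/(-79) + F(L, -12))*82 = (-145/(-79) + √((-6)² + (-12)²))*82 = (-145*(-1/79) + √(36 + 144))*82 = (145/79 + √180)*82 = (145/79 + 6*√5)*82 = 11890/79 + 492*√5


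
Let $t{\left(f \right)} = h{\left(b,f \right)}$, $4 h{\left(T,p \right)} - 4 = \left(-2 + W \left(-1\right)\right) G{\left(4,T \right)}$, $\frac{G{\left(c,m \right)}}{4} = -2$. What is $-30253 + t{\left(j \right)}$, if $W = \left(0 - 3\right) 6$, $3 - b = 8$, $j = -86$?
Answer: $-30284$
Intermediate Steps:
$b = -5$ ($b = 3 - 8 = -5$)
$G{\left(c,m \right)} = -8$ ($G{\left(c,m \right)} = 4 \left(-2\right) = -8$)
$W = -18$ ($W = \left(-3\right) 6 = -18$)
$h{\left(T,p \right)} = -31$ ($h{\left(T,p \right)} = 1 + \frac{\left(-2 - -18\right) \left(-8\right)}{4} = 1 + \frac{\left(-2 + 18\right) \left(-8\right)}{4} = 1 + \frac{16 \left(-8\right)}{4} = 1 + \frac{1}{4} \left(-128\right) = 1 - 32 = -31$)
$t{\left(f \right)} = -31$
$-30253 + t{\left(j \right)} = -30253 - 31 = -30284$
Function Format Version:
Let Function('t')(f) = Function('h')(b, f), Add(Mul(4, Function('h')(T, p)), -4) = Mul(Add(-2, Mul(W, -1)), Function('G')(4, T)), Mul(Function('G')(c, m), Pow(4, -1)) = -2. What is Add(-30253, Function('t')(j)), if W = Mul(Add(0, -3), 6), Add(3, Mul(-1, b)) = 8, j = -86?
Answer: -30284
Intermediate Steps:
b = -5 (b = Add(3, Mul(-1, 8)) = Add(3, -8) = -5)
Function('G')(c, m) = -8 (Function('G')(c, m) = Mul(4, -2) = -8)
W = -18 (W = Mul(-3, 6) = -18)
Function('h')(T, p) = -31 (Function('h')(T, p) = Add(1, Mul(Rational(1, 4), Mul(Add(-2, Mul(-18, -1)), -8))) = Add(1, Mul(Rational(1, 4), Mul(Add(-2, 18), -8))) = Add(1, Mul(Rational(1, 4), Mul(16, -8))) = Add(1, Mul(Rational(1, 4), -128)) = Add(1, -32) = -31)
Function('t')(f) = -31
Add(-30253, Function('t')(j)) = Add(-30253, -31) = -30284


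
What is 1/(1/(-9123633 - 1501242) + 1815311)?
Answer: 10624875/19287452461124 ≈ 5.5087e-7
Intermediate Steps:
1/(1/(-9123633 - 1501242) + 1815311) = 1/(1/(-10624875) + 1815311) = 1/(-1/10624875 + 1815311) = 1/(19287452461124/10624875) = 10624875/19287452461124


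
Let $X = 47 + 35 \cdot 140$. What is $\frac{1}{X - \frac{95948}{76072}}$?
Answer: $\frac{19018}{94058059} \approx 0.00020219$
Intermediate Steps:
$X = 4947$ ($X = 47 + 4900 = 4947$)
$\frac{1}{X - \frac{95948}{76072}} = \frac{1}{4947 - \frac{95948}{76072}} = \frac{1}{4947 - \frac{23987}{19018}} = \frac{1}{\frac{94058059}{19018}} = \frac{19018}{94058059}$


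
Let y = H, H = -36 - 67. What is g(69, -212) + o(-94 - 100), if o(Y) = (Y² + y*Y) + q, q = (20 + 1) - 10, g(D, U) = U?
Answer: 57417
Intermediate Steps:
H = -103
y = -103
q = 11 (q = 21 - 10 = 11)
o(Y) = 11 + Y² - 103*Y (o(Y) = (Y² - 103*Y) + 11 = 11 + Y² - 103*Y)
g(69, -212) + o(-94 - 100) = -212 + (11 + (-94 - 100)² - 103*(-94 - 100)) = -212 + (11 + (-194)² - 103*(-194)) = -212 + (11 + 37636 + 19982) = -212 + 57629 = 57417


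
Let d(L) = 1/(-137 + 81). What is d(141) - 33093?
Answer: -1853209/56 ≈ -33093.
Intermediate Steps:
d(L) = -1/56 (d(L) = 1/(-56) = -1/56)
d(141) - 33093 = -1/56 - 33093 = -1853209/56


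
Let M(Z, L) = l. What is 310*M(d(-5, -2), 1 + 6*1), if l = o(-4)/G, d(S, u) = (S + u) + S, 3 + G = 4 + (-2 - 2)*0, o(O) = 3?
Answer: 930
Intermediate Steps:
G = 1 (G = -3 + (4 + (-2 - 2)*0) = -3 + (4 - 4*0) = -3 + (4 + 0) = -3 + 4 = 1)
d(S, u) = u + 2*S
l = 3 (l = 3/1 = 3*1 = 3)
M(Z, L) = 3
310*M(d(-5, -2), 1 + 6*1) = 310*3 = 930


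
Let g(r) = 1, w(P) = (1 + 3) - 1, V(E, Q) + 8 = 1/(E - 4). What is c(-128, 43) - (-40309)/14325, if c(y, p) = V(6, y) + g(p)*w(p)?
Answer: -48307/28650 ≈ -1.6861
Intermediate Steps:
V(E, Q) = -8 + 1/(-4 + E) (V(E, Q) = -8 + 1/(E - 4) = -8 + 1/(-4 + E))
w(P) = 3 (w(P) = 4 - 1 = 3)
c(y, p) = -9/2 (c(y, p) = (33 - 8*6)/(-4 + 6) + 1*3 = (33 - 48)/2 + 3 = (1/2)*(-15) + 3 = -15/2 + 3 = -9/2)
c(-128, 43) - (-40309)/14325 = -9/2 - (-40309)/14325 = -9/2 - 1*(-40309/14325) = -9/2 + 40309/14325 = -48307/28650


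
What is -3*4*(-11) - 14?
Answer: 118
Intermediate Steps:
-3*4*(-11) - 14 = -12*(-11) - 14 = 132 - 14 = 118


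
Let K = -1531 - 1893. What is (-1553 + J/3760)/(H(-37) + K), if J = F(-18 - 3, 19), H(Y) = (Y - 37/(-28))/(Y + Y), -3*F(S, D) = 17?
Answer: 122624999/270320970 ≈ 0.45363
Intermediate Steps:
F(S, D) = -17/3 (F(S, D) = -⅓*17 = -17/3)
H(Y) = (37/28 + Y)/(2*Y) (H(Y) = (Y - 37*(-1/28))/((2*Y)) = (Y + 37/28)*(1/(2*Y)) = (37/28 + Y)*(1/(2*Y)) = (37/28 + Y)/(2*Y))
J = -17/3 ≈ -5.6667
K = -3424
(-1553 + J/3760)/(H(-37) + K) = (-1553 - 17/3/3760)/((1/56)*(37 + 28*(-37))/(-37) - 3424) = (-1553 - 17/3*1/3760)/((1/56)*(-1/37)*(37 - 1036) - 3424) = (-1553 - 17/11280)/((1/56)*(-1/37)*(-999) - 3424) = -17517857/(11280*(27/56 - 3424)) = -17517857/(11280*(-191717/56)) = -17517857/11280*(-56/191717) = 122624999/270320970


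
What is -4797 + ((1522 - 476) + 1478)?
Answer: -2273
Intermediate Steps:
-4797 + ((1522 - 476) + 1478) = -4797 + (1046 + 1478) = -4797 + 2524 = -2273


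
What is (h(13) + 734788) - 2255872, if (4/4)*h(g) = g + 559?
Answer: -1520512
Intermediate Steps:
h(g) = 559 + g (h(g) = g + 559 = 559 + g)
(h(13) + 734788) - 2255872 = ((559 + 13) + 734788) - 2255872 = (572 + 734788) - 2255872 = 735360 - 2255872 = -1520512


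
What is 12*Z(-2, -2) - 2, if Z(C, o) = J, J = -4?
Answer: -50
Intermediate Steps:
Z(C, o) = -4
12*Z(-2, -2) - 2 = 12*(-4) - 2 = -48 - 2 = -50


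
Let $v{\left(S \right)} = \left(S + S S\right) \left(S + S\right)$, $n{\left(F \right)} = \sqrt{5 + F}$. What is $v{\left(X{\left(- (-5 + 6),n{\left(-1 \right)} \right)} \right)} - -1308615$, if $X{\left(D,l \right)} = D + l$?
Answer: $1308619$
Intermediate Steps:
$v{\left(S \right)} = 2 S \left(S + S^{2}\right)$ ($v{\left(S \right)} = \left(S + S^{2}\right) 2 S = 2 S \left(S + S^{2}\right)$)
$v{\left(X{\left(- (-5 + 6),n{\left(-1 \right)} \right)} \right)} - -1308615 = 2 \left(- (-5 + 6) + \sqrt{5 - 1}\right)^{2} \left(1 + \left(- (-5 + 6) + \sqrt{5 - 1}\right)\right) - -1308615 = 2 \left(\left(-1\right) 1 + \sqrt{4}\right)^{2} \left(1 + \left(\left(-1\right) 1 + \sqrt{4}\right)\right) + 1308615 = 2 \left(-1 + 2\right)^{2} \left(1 + \left(-1 + 2\right)\right) + 1308615 = 2 \cdot 1^{2} \left(1 + 1\right) + 1308615 = 2 \cdot 1 \cdot 2 + 1308615 = 4 + 1308615 = 1308619$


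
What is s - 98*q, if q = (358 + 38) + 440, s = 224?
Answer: -81704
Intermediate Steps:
q = 836 (q = 396 + 440 = 836)
s - 98*q = 224 - 98*836 = 224 - 81928 = -81704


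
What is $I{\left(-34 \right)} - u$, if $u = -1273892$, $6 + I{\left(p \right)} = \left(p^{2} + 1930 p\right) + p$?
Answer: $1209388$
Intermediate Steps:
$I{\left(p \right)} = -6 + p^{2} + 1931 p$ ($I{\left(p \right)} = -6 + \left(\left(p^{2} + 1930 p\right) + p\right) = -6 + \left(p^{2} + 1931 p\right) = -6 + p^{2} + 1931 p$)
$I{\left(-34 \right)} - u = \left(-6 + \left(-34\right)^{2} + 1931 \left(-34\right)\right) - -1273892 = \left(-6 + 1156 - 65654\right) + 1273892 = -64504 + 1273892 = 1209388$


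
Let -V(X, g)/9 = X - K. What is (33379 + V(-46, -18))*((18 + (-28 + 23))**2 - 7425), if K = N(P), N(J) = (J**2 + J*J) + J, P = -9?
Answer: -255193520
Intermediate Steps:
N(J) = J + 2*J**2 (N(J) = (J**2 + J**2) + J = 2*J**2 + J = J + 2*J**2)
K = 153 (K = -9*(1 + 2*(-9)) = -9*(1 - 18) = -9*(-17) = 153)
V(X, g) = 1377 - 9*X (V(X, g) = -9*(X - 1*153) = -9*(X - 153) = -9*(-153 + X) = 1377 - 9*X)
(33379 + V(-46, -18))*((18 + (-28 + 23))**2 - 7425) = (33379 + (1377 - 9*(-46)))*((18 + (-28 + 23))**2 - 7425) = (33379 + (1377 + 414))*((18 - 5)**2 - 7425) = (33379 + 1791)*(13**2 - 7425) = 35170*(169 - 7425) = 35170*(-7256) = -255193520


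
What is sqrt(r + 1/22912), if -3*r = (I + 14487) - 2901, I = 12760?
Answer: I*sqrt(599093899626)/8592 ≈ 90.085*I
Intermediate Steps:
r = -24346/3 (r = -((12760 + 14487) - 2901)/3 = -(27247 - 2901)/3 = -1/3*24346 = -24346/3 ≈ -8115.3)
sqrt(r + 1/22912) = sqrt(-24346/3 + 1/22912) = sqrt(-557815549/68736) = I*sqrt(599093899626)/8592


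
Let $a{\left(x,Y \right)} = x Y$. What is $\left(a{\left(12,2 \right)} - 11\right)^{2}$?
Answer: $169$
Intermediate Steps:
$a{\left(x,Y \right)} = Y x$
$\left(a{\left(12,2 \right)} - 11\right)^{2} = \left(2 \cdot 12 - 11\right)^{2} = \left(24 - 11\right)^{2} = 13^{2} = 169$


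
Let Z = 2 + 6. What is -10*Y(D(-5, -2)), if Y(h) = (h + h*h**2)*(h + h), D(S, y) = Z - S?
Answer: -574600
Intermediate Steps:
Z = 8
D(S, y) = 8 - S
Y(h) = 2*h*(h + h**3) (Y(h) = (h + h**3)*(2*h) = 2*h*(h + h**3))
-10*Y(D(-5, -2)) = -20*(8 - 1*(-5))**2*(1 + (8 - 1*(-5))**2) = -20*(8 + 5)**2*(1 + (8 + 5)**2) = -20*13**2*(1 + 13**2) = -20*169*(1 + 169) = -20*169*170 = -10*57460 = -574600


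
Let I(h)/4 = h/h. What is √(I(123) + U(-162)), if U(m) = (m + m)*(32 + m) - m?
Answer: √42286 ≈ 205.64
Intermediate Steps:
I(h) = 4 (I(h) = 4*(h/h) = 4*1 = 4)
U(m) = -m + 2*m*(32 + m) (U(m) = (2*m)*(32 + m) - m = 2*m*(32 + m) - m = -m + 2*m*(32 + m))
√(I(123) + U(-162)) = √(4 - 162*(63 + 2*(-162))) = √(4 - 162*(63 - 324)) = √(4 - 162*(-261)) = √(4 + 42282) = √42286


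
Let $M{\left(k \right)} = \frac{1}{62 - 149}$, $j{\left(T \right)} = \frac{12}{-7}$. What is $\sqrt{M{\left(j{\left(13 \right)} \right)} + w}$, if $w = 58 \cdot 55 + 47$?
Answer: $\frac{\sqrt{24500766}}{87} \approx 56.895$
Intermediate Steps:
$j{\left(T \right)} = - \frac{12}{7}$ ($j{\left(T \right)} = 12 \left(- \frac{1}{7}\right) = - \frac{12}{7}$)
$M{\left(k \right)} = - \frac{1}{87}$ ($M{\left(k \right)} = \frac{1}{-87} = - \frac{1}{87}$)
$w = 3237$ ($w = 3190 + 47 = 3237$)
$\sqrt{M{\left(j{\left(13 \right)} \right)} + w} = \sqrt{- \frac{1}{87} + 3237} = \sqrt{\frac{281618}{87}} = \frac{\sqrt{24500766}}{87}$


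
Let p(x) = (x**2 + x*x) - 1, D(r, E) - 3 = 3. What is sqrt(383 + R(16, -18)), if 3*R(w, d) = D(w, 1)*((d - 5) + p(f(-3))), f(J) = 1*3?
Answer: sqrt(371) ≈ 19.261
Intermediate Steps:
f(J) = 3
D(r, E) = 6 (D(r, E) = 3 + 3 = 6)
p(x) = -1 + 2*x**2 (p(x) = (x**2 + x**2) - 1 = 2*x**2 - 1 = -1 + 2*x**2)
R(w, d) = 24 + 2*d (R(w, d) = (6*((d - 5) + (-1 + 2*3**2)))/3 = (6*((-5 + d) + (-1 + 2*9)))/3 = (6*((-5 + d) + (-1 + 18)))/3 = (6*((-5 + d) + 17))/3 = (6*(12 + d))/3 = (72 + 6*d)/3 = 24 + 2*d)
sqrt(383 + R(16, -18)) = sqrt(383 + (24 + 2*(-18))) = sqrt(383 + (24 - 36)) = sqrt(383 - 12) = sqrt(371)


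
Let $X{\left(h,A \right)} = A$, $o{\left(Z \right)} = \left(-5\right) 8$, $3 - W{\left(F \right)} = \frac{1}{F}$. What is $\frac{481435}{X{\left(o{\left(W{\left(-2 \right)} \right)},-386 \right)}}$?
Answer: $- \frac{481435}{386} \approx -1247.2$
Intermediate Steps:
$W{\left(F \right)} = 3 - \frac{1}{F}$
$o{\left(Z \right)} = -40$
$\frac{481435}{X{\left(o{\left(W{\left(-2 \right)} \right)},-386 \right)}} = \frac{481435}{-386} = 481435 \left(- \frac{1}{386}\right) = - \frac{481435}{386}$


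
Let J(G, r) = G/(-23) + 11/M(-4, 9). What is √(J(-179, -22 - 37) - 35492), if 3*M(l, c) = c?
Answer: I*√168922902/69 ≈ 188.36*I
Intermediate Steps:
M(l, c) = c/3
J(G, r) = 11/3 - G/23 (J(G, r) = G/(-23) + 11/(((⅓)*9)) = G*(-1/23) + 11/3 = -G/23 + 11*(⅓) = -G/23 + 11/3 = 11/3 - G/23)
√(J(-179, -22 - 37) - 35492) = √((11/3 - 1/23*(-179)) - 35492) = √((11/3 + 179/23) - 35492) = √(790/69 - 35492) = √(-2448158/69) = I*√168922902/69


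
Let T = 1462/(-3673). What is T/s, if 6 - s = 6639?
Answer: 1462/24363009 ≈ 6.0009e-5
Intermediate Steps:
s = -6633 (s = 6 - 1*6639 = 6 - 6639 = -6633)
T = -1462/3673 (T = 1462*(-1/3673) = -1462/3673 ≈ -0.39804)
T/s = -1462/3673/(-6633) = -1462/3673*(-1/6633) = 1462/24363009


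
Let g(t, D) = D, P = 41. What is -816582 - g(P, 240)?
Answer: -816822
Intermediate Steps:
-816582 - g(P, 240) = -816582 - 1*240 = -816582 - 240 = -816822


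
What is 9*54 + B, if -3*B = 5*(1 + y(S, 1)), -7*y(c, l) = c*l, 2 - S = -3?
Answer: 10196/21 ≈ 485.52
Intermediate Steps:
S = 5 (S = 2 - 1*(-3) = 2 + 3 = 5)
y(c, l) = -c*l/7
B = -10/21 (B = -5*(1 - ⅐*5*1)/3 = -5*(1 - 5/7)/3 = -5*2/(3*7) = -⅓*10/7 = -10/21 ≈ -0.47619)
9*54 + B = 9*54 - 10/21 = 486 - 10/21 = 10196/21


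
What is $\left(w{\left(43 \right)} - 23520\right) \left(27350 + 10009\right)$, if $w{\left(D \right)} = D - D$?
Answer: $-878683680$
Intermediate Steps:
$w{\left(D \right)} = 0$
$\left(w{\left(43 \right)} - 23520\right) \left(27350 + 10009\right) = \left(0 - 23520\right) \left(27350 + 10009\right) = \left(-23520\right) 37359 = -878683680$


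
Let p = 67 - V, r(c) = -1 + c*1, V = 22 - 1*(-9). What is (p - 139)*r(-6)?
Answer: 721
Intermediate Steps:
V = 31 (V = 22 + 9 = 31)
r(c) = -1 + c
p = 36 (p = 67 - 1*31 = 67 - 31 = 36)
(p - 139)*r(-6) = (36 - 139)*(-1 - 6) = -103*(-7) = 721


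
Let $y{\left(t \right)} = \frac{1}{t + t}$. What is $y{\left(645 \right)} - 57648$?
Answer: $- \frac{74365919}{1290} \approx -57648.0$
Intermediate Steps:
$y{\left(t \right)} = \frac{1}{2 t}$
$y{\left(645 \right)} - 57648 = \frac{1}{2 \cdot 645} - 57648 = \frac{1}{2} \cdot \frac{1}{645} - 57648 = \frac{1}{1290} - 57648 = - \frac{74365919}{1290}$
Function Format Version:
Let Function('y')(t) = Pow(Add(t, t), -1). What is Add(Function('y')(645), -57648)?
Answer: Rational(-74365919, 1290) ≈ -57648.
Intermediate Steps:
Function('y')(t) = Mul(Rational(1, 2), Pow(t, -1)) (Function('y')(t) = Pow(Mul(2, t), -1) = Mul(Rational(1, 2), Pow(t, -1)))
Add(Function('y')(645), -57648) = Add(Mul(Rational(1, 2), Pow(645, -1)), -57648) = Add(Mul(Rational(1, 2), Rational(1, 645)), -57648) = Add(Rational(1, 1290), -57648) = Rational(-74365919, 1290)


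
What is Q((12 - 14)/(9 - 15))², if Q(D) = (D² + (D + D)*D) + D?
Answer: 4/9 ≈ 0.44444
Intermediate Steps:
Q(D) = D + 3*D² (Q(D) = (D² + (2*D)*D) + D = (D² + 2*D²) + D = 3*D² + D = D + 3*D²)
Q((12 - 14)/(9 - 15))² = (((12 - 14)/(9 - 15))*(1 + 3*((12 - 14)/(9 - 15))))² = ((-2/(-6))*(1 + 3*(-2/(-6))))² = ((-2*(-⅙))*(1 + 3*(-2*(-⅙))))² = ((1 + 3*(⅓))/3)² = ((1 + 1)/3)² = ((⅓)*2)² = (⅔)² = 4/9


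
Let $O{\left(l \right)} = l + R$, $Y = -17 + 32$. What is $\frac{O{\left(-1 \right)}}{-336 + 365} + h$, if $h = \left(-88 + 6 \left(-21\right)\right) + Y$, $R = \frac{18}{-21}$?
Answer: $- \frac{40410}{203} \approx -199.06$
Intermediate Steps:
$Y = 15$
$R = - \frac{6}{7}$ ($R = 18 \left(- \frac{1}{21}\right) = - \frac{6}{7} \approx -0.85714$)
$O{\left(l \right)} = - \frac{6}{7} + l$ ($O{\left(l \right)} = l - \frac{6}{7} = - \frac{6}{7} + l$)
$h = -199$ ($h = \left(-88 + 6 \left(-21\right)\right) + 15 = \left(-88 - 126\right) + 15 = -214 + 15 = -199$)
$\frac{O{\left(-1 \right)}}{-336 + 365} + h = \frac{- \frac{6}{7} - 1}{-336 + 365} - 199 = - \frac{13}{7 \cdot 29} - 199 = \left(- \frac{13}{7}\right) \frac{1}{29} - 199 = - \frac{13}{203} - 199 = - \frac{40410}{203}$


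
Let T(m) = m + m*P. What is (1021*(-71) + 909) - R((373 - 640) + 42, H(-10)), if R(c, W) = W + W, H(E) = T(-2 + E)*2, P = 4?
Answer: -71342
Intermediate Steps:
T(m) = 5*m (T(m) = m + m*4 = m + 4*m = 5*m)
H(E) = -20 + 10*E (H(E) = (5*(-2 + E))*2 = (-10 + 5*E)*2 = -20 + 10*E)
R(c, W) = 2*W
(1021*(-71) + 909) - R((373 - 640) + 42, H(-10)) = (1021*(-71) + 909) - 2*(-20 + 10*(-10)) = (-72491 + 909) - 2*(-20 - 100) = -71582 - 2*(-120) = -71582 - 1*(-240) = -71582 + 240 = -71342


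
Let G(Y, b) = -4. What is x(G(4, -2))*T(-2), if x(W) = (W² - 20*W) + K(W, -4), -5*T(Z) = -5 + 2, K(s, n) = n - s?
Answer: 288/5 ≈ 57.600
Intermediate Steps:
T(Z) = ⅗ (T(Z) = -(-5 + 2)/5 = -⅕*(-3) = ⅗)
x(W) = -4 + W² - 21*W (x(W) = (W² - 20*W) + (-4 - W) = -4 + W² - 21*W)
x(G(4, -2))*T(-2) = (-4 + (-4)² - 21*(-4))*(⅗) = (-4 + 16 + 84)*(⅗) = 96*(⅗) = 288/5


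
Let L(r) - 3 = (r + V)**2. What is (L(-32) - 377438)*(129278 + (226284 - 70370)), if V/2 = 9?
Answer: -107585544888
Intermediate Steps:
V = 18 (V = 2*9 = 18)
L(r) = 3 + (18 + r)**2 (L(r) = 3 + (r + 18)**2 = 3 + (18 + r)**2)
(L(-32) - 377438)*(129278 + (226284 - 70370)) = ((3 + (18 - 32)**2) - 377438)*(129278 + (226284 - 70370)) = ((3 + (-14)**2) - 377438)*(129278 + 155914) = ((3 + 196) - 377438)*285192 = (199 - 377438)*285192 = -377239*285192 = -107585544888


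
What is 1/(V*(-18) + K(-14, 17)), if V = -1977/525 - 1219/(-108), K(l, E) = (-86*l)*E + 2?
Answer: 1050/21351347 ≈ 4.9177e-5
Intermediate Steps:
K(l, E) = 2 - 86*E*l (K(l, E) = -86*E*l + 2 = 2 - 86*E*l)
V = 142153/18900 (V = -1977*1/525 - 1219*(-1/108) = -659/175 + 1219/108 = 142153/18900 ≈ 7.5213)
1/(V*(-18) + K(-14, 17)) = 1/((142153/18900)*(-18) + (2 - 86*17*(-14))) = 1/(-142153/1050 + (2 + 20468)) = 1/(-142153/1050 + 20470) = 1/(21351347/1050) = 1050/21351347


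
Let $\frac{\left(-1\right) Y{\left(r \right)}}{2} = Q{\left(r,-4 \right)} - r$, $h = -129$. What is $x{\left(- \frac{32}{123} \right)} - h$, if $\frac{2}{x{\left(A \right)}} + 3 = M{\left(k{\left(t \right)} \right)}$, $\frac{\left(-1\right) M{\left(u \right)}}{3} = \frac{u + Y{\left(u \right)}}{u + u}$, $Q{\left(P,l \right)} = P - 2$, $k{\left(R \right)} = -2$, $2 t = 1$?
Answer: $\frac{383}{3} \approx 127.67$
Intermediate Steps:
$t = \frac{1}{2}$ ($t = \frac{1}{2} \cdot 1 = \frac{1}{2} \approx 0.5$)
$Q{\left(P,l \right)} = -2 + P$
$Y{\left(r \right)} = 4$ ($Y{\left(r \right)} = - 2 \left(\left(-2 + r\right) - r\right) = \left(-2\right) \left(-2\right) = 4$)
$M{\left(u \right)} = - \frac{3 \left(4 + u\right)}{2 u}$ ($M{\left(u \right)} = - 3 \frac{u + 4}{u + u} = - 3 \frac{4 + u}{2 u} = - \frac{3 \left(4 + u\right)}{2 u}$)
$x{\left(A \right)} = - \frac{4}{3}$ ($x{\left(A \right)} = \frac{2}{-3 - \left(\frac{3}{2} + \frac{6}{-2}\right)} = \frac{2}{-3 - - \frac{3}{2}} = \frac{2}{-3 + \left(- \frac{3}{2} + 3\right)} = \frac{2}{-3 + \frac{3}{2}} = \frac{2}{- \frac{3}{2}} = 2 \left(- \frac{2}{3}\right) = - \frac{4}{3}$)
$x{\left(- \frac{32}{123} \right)} - h = - \frac{4}{3} - -129 = - \frac{4}{3} + 129 = \frac{383}{3}$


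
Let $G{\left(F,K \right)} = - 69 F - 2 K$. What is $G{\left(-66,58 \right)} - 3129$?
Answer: $1309$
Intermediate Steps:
$G{\left(-66,58 \right)} - 3129 = \left(\left(-69\right) \left(-66\right) - 116\right) - 3129 = \left(4554 - 116\right) - 3129 = 4438 - 3129 = 1309$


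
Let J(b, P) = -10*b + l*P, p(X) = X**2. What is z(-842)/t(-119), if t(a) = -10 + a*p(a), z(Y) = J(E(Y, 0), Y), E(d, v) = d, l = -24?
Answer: -28628/1685169 ≈ -0.016988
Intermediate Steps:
J(b, P) = -24*P - 10*b (J(b, P) = -10*b - 24*P = -24*P - 10*b)
z(Y) = -34*Y (z(Y) = -24*Y - 10*Y = -34*Y)
t(a) = -10 + a**3 (t(a) = -10 + a*a**2 = -10 + a**3)
z(-842)/t(-119) = (-34*(-842))/(-10 + (-119)**3) = 28628/(-10 - 1685159) = 28628/(-1685169) = 28628*(-1/1685169) = -28628/1685169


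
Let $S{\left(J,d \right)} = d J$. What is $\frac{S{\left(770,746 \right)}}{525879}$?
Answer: $\frac{574420}{525879} \approx 1.0923$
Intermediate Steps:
$S{\left(J,d \right)} = J d$
$\frac{S{\left(770,746 \right)}}{525879} = \frac{770 \cdot 746}{525879} = 574420 \cdot \frac{1}{525879} = \frac{574420}{525879}$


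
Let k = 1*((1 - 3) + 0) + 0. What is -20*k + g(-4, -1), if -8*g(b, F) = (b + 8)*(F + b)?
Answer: 85/2 ≈ 42.500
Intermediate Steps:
g(b, F) = -(8 + b)*(F + b)/8 (g(b, F) = -(b + 8)*(F + b)/8 = -(8 + b)*(F + b)/8)
k = -2 (k = 1*(-2 + 0) + 0 = 1*(-2) + 0 = -2 + 0 = -2)
-20*k + g(-4, -1) = -20*(-2) + (-1*(-1) - 1*(-4) - 1/8*(-4)**2 - 1/8*(-1)*(-4)) = 40 + (1 + 4 - 1/8*16 - 1/2) = 40 + (1 + 4 - 2 - 1/2) = 40 + 5/2 = 85/2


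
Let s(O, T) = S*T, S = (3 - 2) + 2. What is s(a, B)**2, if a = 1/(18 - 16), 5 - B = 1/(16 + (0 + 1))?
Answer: 63504/289 ≈ 219.74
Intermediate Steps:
B = 84/17 (B = 5 - 1/(16 + (0 + 1)) = 5 - 1/(16 + 1) = 5 - 1/17 = 84/17 ≈ 4.9412)
a = 1/2 ≈ 0.50000
S = 3 (S = 1 + 2 = 3)
s(O, T) = 3*T
s(a, B)**2 = (3*(84/17))**2 = (252/17)**2 = 63504/289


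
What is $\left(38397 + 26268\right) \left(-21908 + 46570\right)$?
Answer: $1594768230$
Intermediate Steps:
$\left(38397 + 26268\right) \left(-21908 + 46570\right) = 64665 \cdot 24662 = 1594768230$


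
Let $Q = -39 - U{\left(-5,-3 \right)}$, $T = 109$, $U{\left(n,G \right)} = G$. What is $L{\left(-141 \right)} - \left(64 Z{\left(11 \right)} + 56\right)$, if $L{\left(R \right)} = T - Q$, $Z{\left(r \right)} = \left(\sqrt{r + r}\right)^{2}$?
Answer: $-1319$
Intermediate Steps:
$Q = -36$ ($Q = -39 - -3 = -39 + 3 = -36$)
$Z{\left(r \right)} = 2 r$ ($Z{\left(r \right)} = \left(\sqrt{2 r}\right)^{2} = \left(\sqrt{2} \sqrt{r}\right)^{2} = 2 r$)
$L{\left(R \right)} = 145$ ($L{\left(R \right)} = 109 - -36 = 109 + 36 = 145$)
$L{\left(-141 \right)} - \left(64 Z{\left(11 \right)} + 56\right) = 145 - \left(64 \cdot 2 \cdot 11 + 56\right) = 145 - \left(64 \cdot 22 + 56\right) = 145 - \left(1408 + 56\right) = 145 - 1464 = -1319$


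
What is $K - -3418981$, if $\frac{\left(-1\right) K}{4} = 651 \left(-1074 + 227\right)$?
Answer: $5624569$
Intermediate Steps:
$K = 2205588$ ($K = - 4 \cdot 651 \left(-1074 + 227\right) = - 4 \cdot 651 \left(-847\right) = \left(-4\right) \left(-551397\right) = 2205588$)
$K - -3418981 = 2205588 - -3418981 = 2205588 + 3418981 = 5624569$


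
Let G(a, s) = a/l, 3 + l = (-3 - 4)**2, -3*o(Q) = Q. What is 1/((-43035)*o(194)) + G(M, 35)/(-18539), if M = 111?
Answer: -77013109/593316501605 ≈ -0.00012980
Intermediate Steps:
o(Q) = -Q/3
l = 46 (l = -3 + (-3 - 4)**2 = -3 + (-7)**2 = -3 + 49 = 46)
G(a, s) = a/46
1/((-43035)*o(194)) + G(M, 35)/(-18539) = 1/((-43035)*((-1/3*194))) + ((1/46)*111)/(-18539) = -1/(43035*(-194/3)) + (111/46)*(-1/18539) = -1/43035*(-3/194) - 111/852794 = 1/2782930 - 111/852794 = -77013109/593316501605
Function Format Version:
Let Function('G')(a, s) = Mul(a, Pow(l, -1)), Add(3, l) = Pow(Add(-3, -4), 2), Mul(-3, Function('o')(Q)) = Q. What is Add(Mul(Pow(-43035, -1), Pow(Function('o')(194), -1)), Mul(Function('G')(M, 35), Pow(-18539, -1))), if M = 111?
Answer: Rational(-77013109, 593316501605) ≈ -0.00012980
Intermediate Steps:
Function('o')(Q) = Mul(Rational(-1, 3), Q)
l = 46 (l = Add(-3, Pow(Add(-3, -4), 2)) = Add(-3, Pow(-7, 2)) = Add(-3, 49) = 46)
Function('G')(a, s) = Mul(Rational(1, 46), a) (Function('G')(a, s) = Mul(a, Pow(46, -1)) = Mul(a, Rational(1, 46)) = Mul(Rational(1, 46), a))
Add(Mul(Pow(-43035, -1), Pow(Function('o')(194), -1)), Mul(Function('G')(M, 35), Pow(-18539, -1))) = Add(Mul(Pow(-43035, -1), Pow(Mul(Rational(-1, 3), 194), -1)), Mul(Mul(Rational(1, 46), 111), Pow(-18539, -1))) = Add(Mul(Rational(-1, 43035), Pow(Rational(-194, 3), -1)), Mul(Rational(111, 46), Rational(-1, 18539))) = Add(Mul(Rational(-1, 43035), Rational(-3, 194)), Rational(-111, 852794)) = Add(Rational(1, 2782930), Rational(-111, 852794)) = Rational(-77013109, 593316501605)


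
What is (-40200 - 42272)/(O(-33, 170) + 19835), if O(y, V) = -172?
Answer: -82472/19663 ≈ -4.1943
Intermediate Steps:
(-40200 - 42272)/(O(-33, 170) + 19835) = (-40200 - 42272)/(-172 + 19835) = -82472/19663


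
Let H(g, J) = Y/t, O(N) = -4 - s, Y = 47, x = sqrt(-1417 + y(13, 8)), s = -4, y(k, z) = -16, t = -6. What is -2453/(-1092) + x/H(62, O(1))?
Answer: 2453/1092 - 6*I*sqrt(1433)/47 ≈ 2.2463 - 4.8326*I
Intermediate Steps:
x = I*sqrt(1433) (x = sqrt(-1417 - 16) = sqrt(-1433) = I*sqrt(1433) ≈ 37.855*I)
O(N) = 0 (O(N) = -4 - 1*(-4) = -4 + 4 = 0)
H(g, J) = -47/6 (H(g, J) = 47/(-6) = 47*(-1/6) = -47/6)
-2453/(-1092) + x/H(62, O(1)) = -2453/(-1092) + (I*sqrt(1433))/(-47/6) = -2453*(-1/1092) + (I*sqrt(1433))*(-6/47) = 2453/1092 - 6*I*sqrt(1433)/47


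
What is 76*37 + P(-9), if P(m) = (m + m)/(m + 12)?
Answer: 2806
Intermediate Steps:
P(m) = 2*m/(12 + m) (P(m) = (2*m)/(12 + m) = 2*m/(12 + m))
76*37 + P(-9) = 76*37 + 2*(-9)/(12 - 9) = 2812 + 2*(-9)/3 = 2812 + 2*(-9)*(⅓) = 2812 - 6 = 2806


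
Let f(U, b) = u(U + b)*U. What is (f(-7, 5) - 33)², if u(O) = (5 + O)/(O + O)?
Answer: 12321/16 ≈ 770.06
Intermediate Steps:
u(O) = (5 + O)/(2*O) (u(O) = (5 + O)/((2*O)) = (5 + O)*(1/(2*O)) = (5 + O)/(2*O))
f(U, b) = U*(5 + U + b)/(2*(U + b)) (f(U, b) = ((5 + (U + b))/(2*(U + b)))*U = ((5 + U + b)/(2*(U + b)))*U = U*(5 + U + b)/(2*(U + b)))
(f(-7, 5) - 33)² = ((½)*(-7)*(5 - 7 + 5)/(-7 + 5) - 33)² = ((½)*(-7)*3/(-2) - 33)² = ((½)*(-7)*(-½)*3 - 33)² = (21/4 - 33)² = (-111/4)² = 12321/16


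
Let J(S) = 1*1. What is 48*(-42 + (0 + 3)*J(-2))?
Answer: -1872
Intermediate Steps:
J(S) = 1
48*(-42 + (0 + 3)*J(-2)) = 48*(-42 + (0 + 3)*1) = 48*(-42 + 3*1) = 48*(-42 + 3) = 48*(-39) = -1872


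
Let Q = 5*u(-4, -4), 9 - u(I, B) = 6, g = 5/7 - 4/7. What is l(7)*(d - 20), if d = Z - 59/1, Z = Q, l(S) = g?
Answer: -64/7 ≈ -9.1429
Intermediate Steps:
g = ⅐ (g = 5*(⅐) - 4*⅐ = 5/7 - 4/7 = ⅐ ≈ 0.14286)
u(I, B) = 3 (u(I, B) = 9 - 1*6 = 9 - 6 = 3)
l(S) = ⅐
Q = 15 (Q = 5*3 = 15)
Z = 15
d = -44 (d = 15 - 59/1 = 15 - 59 = -44)
l(7)*(d - 20) = (-44 - 20)/7 = (⅐)*(-64) = -64/7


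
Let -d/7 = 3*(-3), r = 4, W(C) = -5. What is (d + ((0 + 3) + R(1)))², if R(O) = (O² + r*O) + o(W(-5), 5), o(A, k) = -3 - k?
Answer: 3969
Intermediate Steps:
R(O) = -8 + O² + 4*O (R(O) = (O² + 4*O) + (-3 - 1*5) = (O² + 4*O) + (-3 - 5) = (O² + 4*O) - 8 = -8 + O² + 4*O)
d = 63 (d = -21*(-3) = -7*(-9) = 63)
(d + ((0 + 3) + R(1)))² = (63 + ((0 + 3) + (-8 + 1² + 4*1)))² = (63 + (3 + (-8 + 1 + 4)))² = (63 + (3 - 3))² = (63 + 0)² = 63² = 3969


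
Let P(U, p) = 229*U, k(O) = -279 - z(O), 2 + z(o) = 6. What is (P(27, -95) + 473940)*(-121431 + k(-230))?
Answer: -58437690822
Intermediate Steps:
z(o) = 4 (z(o) = -2 + 6 = 4)
k(O) = -283 (k(O) = -279 - 1*4 = -279 - 4 = -283)
(P(27, -95) + 473940)*(-121431 + k(-230)) = (229*27 + 473940)*(-121431 - 283) = (6183 + 473940)*(-121714) = 480123*(-121714) = -58437690822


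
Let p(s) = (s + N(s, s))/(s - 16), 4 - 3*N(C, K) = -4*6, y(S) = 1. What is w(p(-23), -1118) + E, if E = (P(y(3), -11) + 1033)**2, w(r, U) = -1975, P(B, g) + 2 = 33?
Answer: 1130121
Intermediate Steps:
P(B, g) = 31 (P(B, g) = -2 + 33 = 31)
N(C, K) = 28/3 (N(C, K) = 4/3 - (-4)*6/3 = 4/3 - 1/3*(-24) = 4/3 + 8 = 28/3)
p(s) = (28/3 + s)/(-16 + s) (p(s) = (s + 28/3)/(s - 16) = (28/3 + s)/(-16 + s))
E = 1132096 (E = (31 + 1033)**2 = 1064**2 = 1132096)
w(p(-23), -1118) + E = -1975 + 1132096 = 1130121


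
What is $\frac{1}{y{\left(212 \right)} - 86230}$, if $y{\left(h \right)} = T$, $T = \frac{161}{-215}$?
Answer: $- \frac{215}{18539611} \approx -1.1597 \cdot 10^{-5}$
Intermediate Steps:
$T = - \frac{161}{215}$ ($T = 161 \left(- \frac{1}{215}\right) = - \frac{161}{215} \approx -0.74884$)
$y{\left(h \right)} = - \frac{161}{215}$
$\frac{1}{y{\left(212 \right)} - 86230} = \frac{1}{- \frac{161}{215} - 86230} = \frac{1}{- \frac{18539611}{215}} = - \frac{215}{18539611}$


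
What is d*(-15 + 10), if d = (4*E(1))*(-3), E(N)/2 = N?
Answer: 120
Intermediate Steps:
E(N) = 2*N
d = -24 (d = (4*(2*1))*(-3) = (4*2)*(-3) = 8*(-3) = -24)
d*(-15 + 10) = -24*(-15 + 10) = -24*(-5) = 120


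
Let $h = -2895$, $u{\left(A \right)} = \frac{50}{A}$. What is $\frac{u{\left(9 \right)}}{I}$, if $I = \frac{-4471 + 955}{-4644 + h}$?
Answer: $\frac{62825}{5274} \approx 11.912$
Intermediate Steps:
$I = \frac{1172}{2513}$ ($I = \frac{-4471 + 955}{-4644 - 2895} = - \frac{3516}{-7539} = \left(-3516\right) \left(- \frac{1}{7539}\right) = \frac{1172}{2513} \approx 0.46637$)
$\frac{u{\left(9 \right)}}{I} = \frac{50 \cdot \frac{1}{9}}{\frac{1172}{2513}} = 50 \cdot \frac{1}{9} \cdot \frac{2513}{1172} = \frac{50}{9} \cdot \frac{2513}{1172} = \frac{62825}{5274}$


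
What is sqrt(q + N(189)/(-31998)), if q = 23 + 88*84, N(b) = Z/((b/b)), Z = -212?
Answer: sqrt(1898004423309)/15999 ≈ 86.110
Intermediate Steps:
N(b) = -212 (N(b) = -212/(b/b) = -212/1 = -212*1 = -212)
q = 7415 (q = 23 + 7392 = 7415)
sqrt(q + N(189)/(-31998)) = sqrt(7415 - 212/(-31998)) = sqrt(7415 - 212*(-1/31998)) = sqrt(7415 + 106/15999) = sqrt(118632691/15999) = sqrt(1898004423309)/15999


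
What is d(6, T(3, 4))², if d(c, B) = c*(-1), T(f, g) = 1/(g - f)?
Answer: 36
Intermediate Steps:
d(c, B) = -c
d(6, T(3, 4))² = (-1*6)² = (-6)² = 36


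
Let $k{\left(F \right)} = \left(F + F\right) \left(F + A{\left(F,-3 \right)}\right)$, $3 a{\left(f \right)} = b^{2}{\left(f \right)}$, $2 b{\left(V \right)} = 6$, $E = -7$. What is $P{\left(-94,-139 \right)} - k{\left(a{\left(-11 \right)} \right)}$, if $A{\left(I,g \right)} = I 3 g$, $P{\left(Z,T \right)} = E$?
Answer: $137$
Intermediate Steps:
$P{\left(Z,T \right)} = -7$
$A{\left(I,g \right)} = 3 I g$
$b{\left(V \right)} = 3$ ($b{\left(V \right)} = \frac{1}{2} \cdot 6 = 3$)
$a{\left(f \right)} = 3$ ($a{\left(f \right)} = \frac{3^{2}}{3} = \frac{1}{3} \cdot 9 = 3$)
$k{\left(F \right)} = - 16 F^{2}$ ($k{\left(F \right)} = \left(F + F\right) \left(F + 3 F \left(-3\right)\right) = 2 F \left(F - 9 F\right) = 2 F \left(- 8 F\right) = - 16 F^{2}$)
$P{\left(-94,-139 \right)} - k{\left(a{\left(-11 \right)} \right)} = -7 - - 16 \cdot 3^{2} = -7 - \left(-16\right) 9 = -7 - -144 = -7 + 144 = 137$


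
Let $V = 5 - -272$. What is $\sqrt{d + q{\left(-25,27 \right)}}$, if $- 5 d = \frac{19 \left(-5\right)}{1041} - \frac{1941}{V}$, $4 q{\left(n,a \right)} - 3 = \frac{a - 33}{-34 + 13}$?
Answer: $\frac{\sqrt{913109835856785}}{20184990} \approx 1.497$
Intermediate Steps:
$V = 277$ ($V = 5 + 272 = 277$)
$q{\left(n,a \right)} = \frac{8}{7} - \frac{a}{84}$ ($q{\left(n,a \right)} = \frac{3}{4} + \frac{\left(a - 33\right) \frac{1}{-34 + 13}}{4} = \frac{3}{4} + \frac{\left(-33 + a\right) \frac{1}{-21}}{4} = \frac{3}{4} + \frac{\left(-33 + a\right) \left(- \frac{1}{21}\right)}{4} = \frac{3}{4} + \frac{\frac{11}{7} - \frac{a}{21}}{4} = \frac{3}{4} - \left(- \frac{11}{28} + \frac{a}{84}\right) = \frac{8}{7} - \frac{a}{84}$)
$d = \frac{2046896}{1441785}$ ($d = - \frac{\frac{19 \left(-5\right)}{1041} - \frac{1941}{277}}{5} = - \frac{\left(-95\right) \frac{1}{1041} - \frac{1941}{277}}{5} = - \frac{- \frac{95}{1041} - \frac{1941}{277}}{5} = \left(- \frac{1}{5}\right) \left(- \frac{2046896}{288357}\right) = \frac{2046896}{1441785} \approx 1.4197$)
$\sqrt{d + q{\left(-25,27 \right)}} = \sqrt{\frac{2046896}{1441785} + \left(\frac{8}{7} - \frac{9}{28}\right)} = \sqrt{\frac{2046896}{1441785} + \frac{23}{28}} = \sqrt{\frac{90474143}{40369980}} = \frac{\sqrt{913109835856785}}{20184990}$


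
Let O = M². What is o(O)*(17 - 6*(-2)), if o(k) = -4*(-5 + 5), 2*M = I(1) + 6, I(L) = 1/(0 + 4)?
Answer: 0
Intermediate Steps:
I(L) = ¼ (I(L) = 1/4 = ¼)
M = 25/8 (M = (¼ + 6)/2 = (½)*(25/4) = 25/8 ≈ 3.1250)
O = 625/64 (O = (25/8)² = 625/64 ≈ 9.7656)
o(k) = 0 (o(k) = -4*0 = 0)
o(O)*(17 - 6*(-2)) = 0*(17 - 6*(-2)) = 0*(17 + 12) = 0*29 = 0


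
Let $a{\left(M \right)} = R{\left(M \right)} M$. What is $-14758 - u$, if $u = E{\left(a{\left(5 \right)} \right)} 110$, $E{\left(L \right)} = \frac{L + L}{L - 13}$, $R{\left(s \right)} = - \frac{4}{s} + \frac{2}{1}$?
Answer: $- \frac{101986}{7} \approx -14569.0$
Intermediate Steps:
$R{\left(s \right)} = 2 - \frac{4}{s}$ ($R{\left(s \right)} = - \frac{4}{s} + 2 \cdot 1 = - \frac{4}{s} + 2 = 2 - \frac{4}{s}$)
$a{\left(M \right)} = M \left(2 - \frac{4}{M}\right)$ ($a{\left(M \right)} = \left(2 - \frac{4}{M}\right) M = M \left(2 - \frac{4}{M}\right)$)
$E{\left(L \right)} = \frac{2 L}{-13 + L}$
$u = - \frac{1320}{7}$ ($u = \frac{2 \left(-4 + 2 \cdot 5\right)}{-13 + \left(-4 + 2 \cdot 5\right)} 110 = \frac{2 \left(-4 + 10\right)}{-13 + \left(-4 + 10\right)} 110 = 2 \cdot 6 \frac{1}{-13 + 6} \cdot 110 = 2 \cdot 6 \frac{1}{-7} \cdot 110 = 2 \cdot 6 \left(- \frac{1}{7}\right) 110 = \left(- \frac{12}{7}\right) 110 = - \frac{1320}{7} \approx -188.57$)
$-14758 - u = -14758 - - \frac{1320}{7} = -14758 + \frac{1320}{7} = - \frac{101986}{7}$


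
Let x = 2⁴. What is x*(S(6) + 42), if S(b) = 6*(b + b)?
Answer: 1824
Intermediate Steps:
S(b) = 12*b (S(b) = 6*(2*b) = 12*b)
x = 16
x*(S(6) + 42) = 16*(12*6 + 42) = 16*(72 + 42) = 16*114 = 1824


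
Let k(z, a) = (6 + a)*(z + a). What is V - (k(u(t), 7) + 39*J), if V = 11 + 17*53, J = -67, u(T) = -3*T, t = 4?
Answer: 3590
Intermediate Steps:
k(z, a) = (6 + a)*(a + z)
V = 912 (V = 11 + 901 = 912)
V - (k(u(t), 7) + 39*J) = 912 - ((7² + 6*7 + 6*(-3*4) + 7*(-3*4)) + 39*(-67)) = 912 - ((49 + 42 + 6*(-12) + 7*(-12)) - 2613) = 912 - ((49 + 42 - 72 - 84) - 2613) = 912 - (-65 - 2613) = 912 - 1*(-2678) = 912 + 2678 = 3590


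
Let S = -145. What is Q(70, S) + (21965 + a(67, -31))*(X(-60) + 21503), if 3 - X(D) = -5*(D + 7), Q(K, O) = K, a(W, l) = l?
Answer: 465900164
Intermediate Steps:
X(D) = 38 + 5*D (X(D) = 3 - (-5)*(D + 7) = 3 - (-5)*(7 + D) = 3 - (-35 - 5*D) = 3 + (35 + 5*D) = 38 + 5*D)
Q(70, S) + (21965 + a(67, -31))*(X(-60) + 21503) = 70 + (21965 - 31)*((38 + 5*(-60)) + 21503) = 70 + 21934*((38 - 300) + 21503) = 70 + 21934*(-262 + 21503) = 70 + 21934*21241 = 70 + 465900094 = 465900164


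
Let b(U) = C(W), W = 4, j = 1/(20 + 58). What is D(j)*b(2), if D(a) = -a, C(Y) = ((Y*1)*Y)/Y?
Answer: -2/39 ≈ -0.051282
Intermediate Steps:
j = 1/78 ≈ 0.012821
C(Y) = Y (C(Y) = (Y*Y)/Y = Y²/Y = Y)
b(U) = 4
D(j)*b(2) = -1*1/78*4 = -1/78*4 = -2/39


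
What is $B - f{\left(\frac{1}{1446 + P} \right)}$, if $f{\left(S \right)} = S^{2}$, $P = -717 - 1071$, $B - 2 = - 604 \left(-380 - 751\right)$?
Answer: $\frac{79901149463}{116964} \approx 6.8313 \cdot 10^{5}$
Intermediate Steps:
$B = 683126$ ($B = 2 - 604 \left(-380 - 751\right) = 2 - -683124 = 2 + 683124 = 683126$)
$P = -1788$ ($P = -717 - 1071 = -1788$)
$B - f{\left(\frac{1}{1446 + P} \right)} = 683126 - \left(\frac{1}{1446 - 1788}\right)^{2} = 683126 - \left(\frac{1}{-342}\right)^{2} = 683126 - \left(- \frac{1}{342}\right)^{2} = 683126 - \frac{1}{116964} = \frac{79901149463}{116964}$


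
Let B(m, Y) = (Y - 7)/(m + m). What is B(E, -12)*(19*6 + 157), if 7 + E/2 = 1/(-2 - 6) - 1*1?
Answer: 10298/65 ≈ 158.43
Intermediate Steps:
E = -65/4 (E = -14 + 2*(1/(-2 - 6) - 1*1) = -14 + 2*(1/(-8) - 1) = -14 + 2*(-⅛ - 1) = -14 + 2*(-9/8) = -14 - 9/4 = -65/4 ≈ -16.250)
B(m, Y) = (-7 + Y)/(2*m) (B(m, Y) = (-7 + Y)/((2*m)) = (-7 + Y)*(1/(2*m)) = (-7 + Y)/(2*m))
B(E, -12)*(19*6 + 157) = ((-7 - 12)/(2*(-65/4)))*(19*6 + 157) = ((½)*(-4/65)*(-19))*(114 + 157) = (38/65)*271 = 10298/65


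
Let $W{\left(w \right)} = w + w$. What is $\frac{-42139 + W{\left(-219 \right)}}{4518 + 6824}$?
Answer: $- \frac{42577}{11342} \approx -3.7539$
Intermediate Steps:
$W{\left(w \right)} = 2 w$
$\frac{-42139 + W{\left(-219 \right)}}{4518 + 6824} = \frac{-42139 + 2 \left(-219\right)}{4518 + 6824} = \frac{-42139 - 438}{11342} = \left(-42577\right) \frac{1}{11342} = - \frac{42577}{11342}$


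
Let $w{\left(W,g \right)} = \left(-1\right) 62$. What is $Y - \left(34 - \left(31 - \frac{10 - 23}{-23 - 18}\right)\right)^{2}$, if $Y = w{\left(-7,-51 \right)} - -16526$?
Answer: $\frac{27657488}{1681} \approx 16453.0$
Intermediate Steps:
$w{\left(W,g \right)} = -62$
$Y = 16464$ ($Y = -62 - -16526 = -62 + 16526 = 16464$)
$Y - \left(34 - \left(31 - \frac{10 - 23}{-23 - 18}\right)\right)^{2} = 16464 - \left(34 - \left(31 - \frac{10 - 23}{-23 - 18}\right)\right)^{2} = 16464 - \left(34 - \left(31 + \frac{13}{-41}\right)\right)^{2} = 16464 - \left(34 - \frac{1258}{41}\right)^{2} = 16464 - \left(\frac{136}{41}\right)^{2} = 16464 - \frac{18496}{1681} = \frac{27657488}{1681}$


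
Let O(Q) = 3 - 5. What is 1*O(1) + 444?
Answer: 442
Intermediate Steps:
O(Q) = -2
1*O(1) + 444 = 1*(-2) + 444 = -2 + 444 = 442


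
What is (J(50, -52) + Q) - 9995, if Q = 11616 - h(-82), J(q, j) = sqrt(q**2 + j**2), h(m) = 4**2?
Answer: 1605 + 2*sqrt(1301) ≈ 1677.1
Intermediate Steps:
h(m) = 16
J(q, j) = sqrt(j**2 + q**2)
Q = 11600 (Q = 11616 - 1*16 = 11616 - 16 = 11600)
(J(50, -52) + Q) - 9995 = (sqrt((-52)**2 + 50**2) + 11600) - 9995 = (sqrt(2704 + 2500) + 11600) - 9995 = (sqrt(5204) + 11600) - 9995 = (2*sqrt(1301) + 11600) - 9995 = (11600 + 2*sqrt(1301)) - 9995 = 1605 + 2*sqrt(1301)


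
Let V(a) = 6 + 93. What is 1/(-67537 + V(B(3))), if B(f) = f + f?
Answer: -1/67438 ≈ -1.4828e-5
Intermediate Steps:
B(f) = 2*f
V(a) = 99
1/(-67537 + V(B(3))) = 1/(-67537 + 99) = 1/(-67438) = -1/67438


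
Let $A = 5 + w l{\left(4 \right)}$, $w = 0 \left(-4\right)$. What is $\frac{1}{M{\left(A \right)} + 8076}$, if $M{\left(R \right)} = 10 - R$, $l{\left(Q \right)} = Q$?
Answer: $\frac{1}{8081} \approx 0.00012375$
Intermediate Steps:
$w = 0$
$A = 5$ ($A = 5 + 0 \cdot 4 = 5 + 0 = 5$)
$\frac{1}{M{\left(A \right)} + 8076} = \frac{1}{\left(10 - 5\right) + 8076} = \frac{1}{5 + 8076} = \frac{1}{8081}$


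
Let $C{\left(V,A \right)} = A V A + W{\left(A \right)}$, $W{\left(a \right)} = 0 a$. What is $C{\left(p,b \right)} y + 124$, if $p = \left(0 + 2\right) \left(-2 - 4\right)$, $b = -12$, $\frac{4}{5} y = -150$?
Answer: $324124$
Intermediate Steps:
$y = - \frac{375}{2}$ ($y = \frac{5}{4} \left(-150\right) = - \frac{375}{2} \approx -187.5$)
$W{\left(a \right)} = 0$
$p = -12$ ($p = 2 \left(-6\right) = -12$)
$C{\left(V,A \right)} = V A^{2}$ ($C{\left(V,A \right)} = A V A + 0 = V A^{2} + 0 = V A^{2}$)
$C{\left(p,b \right)} y + 124 = - 12 \left(-12\right)^{2} \left(- \frac{375}{2}\right) + 124 = \left(-12\right) 144 \left(- \frac{375}{2}\right) + 124 = \left(-1728\right) \left(- \frac{375}{2}\right) + 124 = 324000 + 124 = 324124$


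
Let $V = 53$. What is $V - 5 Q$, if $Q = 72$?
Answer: $-307$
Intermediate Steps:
$V - 5 Q = 53 - 5 \cdot 72 = 53 - 360 = -307$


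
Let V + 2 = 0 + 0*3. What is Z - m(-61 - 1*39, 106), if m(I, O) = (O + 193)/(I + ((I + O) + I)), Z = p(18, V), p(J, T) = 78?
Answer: 15431/194 ≈ 79.541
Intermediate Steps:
V = -2 (V = -2 + (0 + 0*3) = -2 + (0 + 0) = -2 + 0 = -2)
Z = 78
m(I, O) = (193 + O)/(O + 3*I) (m(I, O) = (193 + O)/(I + (O + 2*I)) = (193 + O)/(O + 3*I))
Z - m(-61 - 1*39, 106) = 78 - (193 + 106)/(106 + 3*(-61 - 1*39)) = 78 - 299/(106 + 3*(-61 - 39)) = 78 - 299/(106 + 3*(-100)) = 78 - 299/(106 - 300) = 78 - 299/(-194) = 78 - (-1)*299/194 = 78 - 1*(-299/194) = 78 + 299/194 = 15431/194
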